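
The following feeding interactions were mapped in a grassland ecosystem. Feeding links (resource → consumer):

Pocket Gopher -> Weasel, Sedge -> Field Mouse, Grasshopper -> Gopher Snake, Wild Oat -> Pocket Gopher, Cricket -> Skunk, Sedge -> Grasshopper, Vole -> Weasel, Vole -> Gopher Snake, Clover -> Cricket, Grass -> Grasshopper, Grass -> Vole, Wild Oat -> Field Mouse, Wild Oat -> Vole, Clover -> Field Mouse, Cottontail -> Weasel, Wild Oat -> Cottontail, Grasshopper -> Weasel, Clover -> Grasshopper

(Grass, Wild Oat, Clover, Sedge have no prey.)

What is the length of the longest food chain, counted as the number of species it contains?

One longest chain: Clover → Cricket → Skunk.
It has 3 species and 2 links.

3 species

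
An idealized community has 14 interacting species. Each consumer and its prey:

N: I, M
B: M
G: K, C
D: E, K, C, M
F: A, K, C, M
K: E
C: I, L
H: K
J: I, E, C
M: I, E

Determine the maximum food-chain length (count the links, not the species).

2 links

One longest chain: E → K → G.
It has 3 species and 2 links.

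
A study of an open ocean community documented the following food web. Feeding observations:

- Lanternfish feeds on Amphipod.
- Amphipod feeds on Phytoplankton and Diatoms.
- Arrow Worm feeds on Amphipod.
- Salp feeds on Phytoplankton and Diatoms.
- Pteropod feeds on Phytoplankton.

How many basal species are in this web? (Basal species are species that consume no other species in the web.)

2

Basal species (no prey listed): Phytoplankton, Diatoms.
Count: 2.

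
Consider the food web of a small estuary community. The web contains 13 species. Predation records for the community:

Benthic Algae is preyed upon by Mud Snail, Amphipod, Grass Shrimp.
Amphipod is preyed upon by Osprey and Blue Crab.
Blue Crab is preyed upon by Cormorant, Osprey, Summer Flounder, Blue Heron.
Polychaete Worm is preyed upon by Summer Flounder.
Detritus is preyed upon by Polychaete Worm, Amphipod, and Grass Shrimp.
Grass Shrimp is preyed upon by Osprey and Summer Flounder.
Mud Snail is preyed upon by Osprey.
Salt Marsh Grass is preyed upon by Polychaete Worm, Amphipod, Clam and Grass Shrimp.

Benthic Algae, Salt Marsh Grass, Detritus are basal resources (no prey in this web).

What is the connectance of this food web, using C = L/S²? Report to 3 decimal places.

The web has S = 13 species and L = 20 feeding links.
C = L / S² = 20 / 169 = 0.1183 ≈ 0.118.

C = 0.118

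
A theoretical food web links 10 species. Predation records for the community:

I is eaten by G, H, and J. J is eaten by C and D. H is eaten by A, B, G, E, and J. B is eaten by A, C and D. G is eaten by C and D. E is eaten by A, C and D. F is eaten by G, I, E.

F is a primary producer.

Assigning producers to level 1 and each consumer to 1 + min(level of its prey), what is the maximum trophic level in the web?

Producers (level 1): F.
Following each consumer down to its lowest-level prey: F → I → H → B (levels 1 through 4).
All prey of B (H 3) are at level 3 or above, so B is at level 1 + 3 = 4.
Every consumer has at least one prey at level 3 or below, so none exceeds level 4.

4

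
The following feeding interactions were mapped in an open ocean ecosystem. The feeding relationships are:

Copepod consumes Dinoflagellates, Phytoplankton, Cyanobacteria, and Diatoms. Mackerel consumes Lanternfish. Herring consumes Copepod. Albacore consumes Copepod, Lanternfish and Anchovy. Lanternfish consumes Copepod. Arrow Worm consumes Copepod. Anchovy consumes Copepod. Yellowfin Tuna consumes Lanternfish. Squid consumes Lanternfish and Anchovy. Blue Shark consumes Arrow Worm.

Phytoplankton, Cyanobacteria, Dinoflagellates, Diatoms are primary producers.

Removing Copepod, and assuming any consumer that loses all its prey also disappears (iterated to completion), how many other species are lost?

Remove Copepod.
Round 1: Lanternfish (all prey gone), Anchovy (all prey gone), Herring (all prey gone), Arrow Worm (all prey gone) → extinct.
Round 2: Yellowfin Tuna (all prey gone), Squid (all prey gone), Albacore (all prey gone), Blue Shark (all prey gone), Mackerel (all prey gone) → extinct.
No further losses. Total secondary extinctions: 9.

9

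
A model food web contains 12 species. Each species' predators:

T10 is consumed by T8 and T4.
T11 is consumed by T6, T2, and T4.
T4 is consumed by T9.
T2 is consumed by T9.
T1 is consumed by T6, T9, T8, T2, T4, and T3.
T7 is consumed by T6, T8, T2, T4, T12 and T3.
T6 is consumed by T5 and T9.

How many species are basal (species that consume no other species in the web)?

4

Basal species (no prey listed): T10, T1, T7, T11.
Count: 4.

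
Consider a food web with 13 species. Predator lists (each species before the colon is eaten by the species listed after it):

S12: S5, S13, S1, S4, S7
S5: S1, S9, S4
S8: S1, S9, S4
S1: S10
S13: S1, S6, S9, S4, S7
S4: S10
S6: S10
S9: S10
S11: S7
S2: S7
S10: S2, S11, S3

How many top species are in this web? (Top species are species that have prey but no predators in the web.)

Top species (has prey, but nothing eats it): S3, S7.
Count: 2.

2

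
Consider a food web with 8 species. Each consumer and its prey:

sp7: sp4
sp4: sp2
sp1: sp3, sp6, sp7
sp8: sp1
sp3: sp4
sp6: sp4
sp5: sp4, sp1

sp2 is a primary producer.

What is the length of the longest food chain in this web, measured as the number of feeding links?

4 links

One longest chain: sp2 → sp4 → sp3 → sp1 → sp5.
It has 5 species and 4 links.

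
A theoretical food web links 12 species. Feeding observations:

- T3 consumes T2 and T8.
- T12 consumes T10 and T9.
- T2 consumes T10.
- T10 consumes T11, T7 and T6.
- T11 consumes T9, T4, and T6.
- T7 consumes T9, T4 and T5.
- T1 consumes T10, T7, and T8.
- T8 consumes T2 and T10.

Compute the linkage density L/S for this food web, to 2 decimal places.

L/S = 1.58

There are L = 19 links among S = 12 species.
L/S = 19/12 = 1.5833 ≈ 1.58.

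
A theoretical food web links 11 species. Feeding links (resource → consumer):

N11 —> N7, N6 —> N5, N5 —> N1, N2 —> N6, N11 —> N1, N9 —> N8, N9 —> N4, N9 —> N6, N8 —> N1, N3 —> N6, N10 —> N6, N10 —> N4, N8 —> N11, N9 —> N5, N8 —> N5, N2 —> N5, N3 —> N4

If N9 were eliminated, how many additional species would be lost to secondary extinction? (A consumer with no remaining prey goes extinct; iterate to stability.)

Remove N9.
Round 1: N8 (all prey gone) → extinct.
Round 2: N11 (all prey gone) → extinct.
Round 3: N7 (all prey gone) → extinct.
No further losses. Total secondary extinctions: 3.

3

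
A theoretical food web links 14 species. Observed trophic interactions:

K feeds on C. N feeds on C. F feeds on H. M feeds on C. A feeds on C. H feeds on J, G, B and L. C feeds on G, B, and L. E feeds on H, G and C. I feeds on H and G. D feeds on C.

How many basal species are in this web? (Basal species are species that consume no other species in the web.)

4

Basal species (no prey listed): G, J, B, L.
Count: 4.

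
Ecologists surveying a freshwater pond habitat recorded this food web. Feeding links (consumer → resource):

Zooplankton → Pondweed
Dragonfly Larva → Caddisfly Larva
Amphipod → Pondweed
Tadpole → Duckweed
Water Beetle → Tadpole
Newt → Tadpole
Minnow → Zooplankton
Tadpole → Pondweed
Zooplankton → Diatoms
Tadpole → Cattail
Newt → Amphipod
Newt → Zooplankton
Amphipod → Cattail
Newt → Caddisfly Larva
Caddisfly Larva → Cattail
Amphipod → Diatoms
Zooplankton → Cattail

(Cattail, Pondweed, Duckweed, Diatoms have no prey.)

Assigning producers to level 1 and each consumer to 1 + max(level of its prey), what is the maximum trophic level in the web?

Producers (level 1): Cattail, Pondweed, Duckweed, Diatoms.
Cattail → Zooplankton → Newt gives Newt level 3.
No species has a prey at level 3, so no species reaches level 4.

3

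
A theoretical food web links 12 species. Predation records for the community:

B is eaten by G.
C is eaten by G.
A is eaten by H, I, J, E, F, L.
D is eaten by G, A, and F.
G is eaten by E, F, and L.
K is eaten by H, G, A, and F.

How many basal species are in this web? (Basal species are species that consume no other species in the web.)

4

Basal species (no prey listed): K, B, C, D.
Count: 4.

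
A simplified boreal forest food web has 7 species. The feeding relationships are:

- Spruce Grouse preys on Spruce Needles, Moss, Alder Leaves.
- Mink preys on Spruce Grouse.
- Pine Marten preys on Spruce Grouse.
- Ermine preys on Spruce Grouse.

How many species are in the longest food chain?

One longest chain: Moss → Spruce Grouse → Ermine.
It has 3 species and 2 links.

3 species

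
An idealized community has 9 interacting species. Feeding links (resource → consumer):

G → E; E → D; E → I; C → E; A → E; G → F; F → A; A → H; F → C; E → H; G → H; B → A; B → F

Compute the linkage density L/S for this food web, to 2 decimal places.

L/S = 1.44

There are L = 13 links among S = 9 species.
L/S = 13/9 = 1.4444 ≈ 1.44.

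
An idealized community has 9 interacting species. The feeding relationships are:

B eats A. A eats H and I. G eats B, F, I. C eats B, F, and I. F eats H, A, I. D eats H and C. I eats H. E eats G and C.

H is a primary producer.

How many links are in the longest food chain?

One longest chain: H → I → A → F → C → D.
It has 6 species and 5 links.

5 links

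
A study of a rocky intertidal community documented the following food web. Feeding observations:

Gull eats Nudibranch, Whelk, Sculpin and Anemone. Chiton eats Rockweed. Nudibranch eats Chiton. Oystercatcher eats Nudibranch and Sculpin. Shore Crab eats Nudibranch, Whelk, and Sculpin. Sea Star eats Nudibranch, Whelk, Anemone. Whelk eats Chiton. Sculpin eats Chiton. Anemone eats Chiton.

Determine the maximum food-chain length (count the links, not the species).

One longest chain: Rockweed → Chiton → Nudibranch → Oystercatcher.
It has 4 species and 3 links.

3 links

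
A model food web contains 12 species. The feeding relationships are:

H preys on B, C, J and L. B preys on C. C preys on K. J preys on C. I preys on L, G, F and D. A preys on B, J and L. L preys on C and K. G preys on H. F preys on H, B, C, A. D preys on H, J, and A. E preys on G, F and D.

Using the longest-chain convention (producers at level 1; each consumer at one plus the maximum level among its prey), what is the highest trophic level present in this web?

6

Producers (level 1): K.
K → C → J → H → G → E gives E level 6.
No species has a prey at level 6, so no species reaches level 7.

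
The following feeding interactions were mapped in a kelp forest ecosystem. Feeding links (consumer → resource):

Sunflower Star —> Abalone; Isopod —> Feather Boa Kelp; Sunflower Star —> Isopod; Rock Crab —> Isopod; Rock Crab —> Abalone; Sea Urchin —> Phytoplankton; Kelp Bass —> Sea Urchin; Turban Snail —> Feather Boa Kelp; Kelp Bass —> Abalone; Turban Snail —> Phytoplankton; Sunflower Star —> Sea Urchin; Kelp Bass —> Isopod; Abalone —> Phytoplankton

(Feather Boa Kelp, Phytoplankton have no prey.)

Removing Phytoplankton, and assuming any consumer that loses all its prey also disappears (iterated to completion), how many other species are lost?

2

Remove Phytoplankton.
Round 1: Abalone (all prey gone), Sea Urchin (all prey gone) → extinct.
No further losses. Total secondary extinctions: 2.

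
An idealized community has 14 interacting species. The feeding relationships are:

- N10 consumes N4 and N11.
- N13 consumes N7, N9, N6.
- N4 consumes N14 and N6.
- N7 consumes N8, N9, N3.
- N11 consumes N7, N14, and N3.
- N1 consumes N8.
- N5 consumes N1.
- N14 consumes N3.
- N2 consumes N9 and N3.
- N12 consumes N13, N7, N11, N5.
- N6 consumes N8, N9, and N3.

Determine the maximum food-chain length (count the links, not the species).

One longest chain: N8 → N6 → N4 → N10.
It has 4 species and 3 links.

3 links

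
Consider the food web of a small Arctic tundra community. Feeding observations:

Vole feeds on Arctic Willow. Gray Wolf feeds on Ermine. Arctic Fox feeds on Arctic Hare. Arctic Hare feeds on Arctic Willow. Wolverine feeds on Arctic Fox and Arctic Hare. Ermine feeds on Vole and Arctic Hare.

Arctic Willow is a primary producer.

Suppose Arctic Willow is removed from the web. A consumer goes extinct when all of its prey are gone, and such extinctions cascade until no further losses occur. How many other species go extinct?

Remove Arctic Willow.
Round 1: Vole (all prey gone), Arctic Hare (all prey gone) → extinct.
Round 2: Arctic Fox (all prey gone), Ermine (all prey gone) → extinct.
Round 3: Wolverine (all prey gone), Gray Wolf (all prey gone) → extinct.
No further losses. Total secondary extinctions: 6.

6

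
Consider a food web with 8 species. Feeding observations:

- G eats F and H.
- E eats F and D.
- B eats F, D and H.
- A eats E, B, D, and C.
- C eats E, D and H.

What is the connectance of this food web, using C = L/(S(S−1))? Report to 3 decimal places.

The web has S = 8 species and L = 14 feeding links.
C = L / (S(S−1)) = 14 / 56 = 0.2500 ≈ 0.250.

C = 0.250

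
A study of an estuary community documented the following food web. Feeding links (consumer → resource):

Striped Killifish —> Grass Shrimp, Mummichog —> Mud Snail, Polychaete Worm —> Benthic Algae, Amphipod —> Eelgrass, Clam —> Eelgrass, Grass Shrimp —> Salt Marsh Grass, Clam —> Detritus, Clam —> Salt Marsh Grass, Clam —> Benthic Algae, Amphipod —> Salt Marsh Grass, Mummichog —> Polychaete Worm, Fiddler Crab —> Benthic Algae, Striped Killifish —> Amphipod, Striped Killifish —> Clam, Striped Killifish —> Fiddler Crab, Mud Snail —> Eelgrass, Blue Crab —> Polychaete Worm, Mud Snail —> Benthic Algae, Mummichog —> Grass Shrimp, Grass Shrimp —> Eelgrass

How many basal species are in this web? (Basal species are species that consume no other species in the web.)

Basal species (no prey listed): Benthic Algae, Salt Marsh Grass, Detritus, Eelgrass.
Count: 4.

4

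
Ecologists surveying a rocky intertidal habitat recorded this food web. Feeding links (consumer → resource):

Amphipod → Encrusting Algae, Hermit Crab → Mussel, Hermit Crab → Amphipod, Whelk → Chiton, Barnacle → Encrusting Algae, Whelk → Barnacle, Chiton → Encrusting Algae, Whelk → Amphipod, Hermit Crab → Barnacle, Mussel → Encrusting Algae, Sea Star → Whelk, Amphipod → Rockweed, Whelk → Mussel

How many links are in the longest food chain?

3 links

One longest chain: Encrusting Algae → Barnacle → Whelk → Sea Star.
It has 4 species and 3 links.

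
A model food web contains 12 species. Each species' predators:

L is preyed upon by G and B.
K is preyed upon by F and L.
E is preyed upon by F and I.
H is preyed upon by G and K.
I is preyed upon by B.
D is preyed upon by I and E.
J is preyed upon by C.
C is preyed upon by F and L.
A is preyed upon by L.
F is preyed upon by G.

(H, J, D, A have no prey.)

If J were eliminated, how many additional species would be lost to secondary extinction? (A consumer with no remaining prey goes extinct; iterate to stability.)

1

Remove J.
Round 1: C (all prey gone) → extinct.
No further losses. Total secondary extinctions: 1.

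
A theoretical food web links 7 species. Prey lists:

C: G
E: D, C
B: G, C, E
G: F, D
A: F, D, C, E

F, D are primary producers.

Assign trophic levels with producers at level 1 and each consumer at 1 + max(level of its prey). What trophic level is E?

F is a producer → level 1.
G eats F (level 1); other prey at levels: D 1 → level 2.
C eats G → level 3.
E eats C (level 3); other prey at levels: D 1 → level 4.

Trophic level 4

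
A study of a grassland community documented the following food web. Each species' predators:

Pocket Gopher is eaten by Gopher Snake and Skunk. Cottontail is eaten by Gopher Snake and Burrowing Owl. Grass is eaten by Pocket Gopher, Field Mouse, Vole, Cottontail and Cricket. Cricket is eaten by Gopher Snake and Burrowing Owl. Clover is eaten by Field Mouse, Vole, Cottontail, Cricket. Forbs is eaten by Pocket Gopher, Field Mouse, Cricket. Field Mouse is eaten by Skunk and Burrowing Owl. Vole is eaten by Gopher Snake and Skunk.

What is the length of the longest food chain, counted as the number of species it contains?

One longest chain: Grass → Field Mouse → Skunk.
It has 3 species and 2 links.

3 species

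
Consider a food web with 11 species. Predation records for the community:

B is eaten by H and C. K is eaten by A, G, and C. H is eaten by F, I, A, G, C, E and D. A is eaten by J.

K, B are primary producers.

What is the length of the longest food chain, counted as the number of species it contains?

One longest chain: B → H → A → J.
It has 4 species and 3 links.

4 species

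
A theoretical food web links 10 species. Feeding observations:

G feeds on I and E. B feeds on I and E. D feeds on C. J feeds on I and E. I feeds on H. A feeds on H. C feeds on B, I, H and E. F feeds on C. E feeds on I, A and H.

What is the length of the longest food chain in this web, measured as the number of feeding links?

5 links

One longest chain: H → I → E → B → C → F.
It has 6 species and 5 links.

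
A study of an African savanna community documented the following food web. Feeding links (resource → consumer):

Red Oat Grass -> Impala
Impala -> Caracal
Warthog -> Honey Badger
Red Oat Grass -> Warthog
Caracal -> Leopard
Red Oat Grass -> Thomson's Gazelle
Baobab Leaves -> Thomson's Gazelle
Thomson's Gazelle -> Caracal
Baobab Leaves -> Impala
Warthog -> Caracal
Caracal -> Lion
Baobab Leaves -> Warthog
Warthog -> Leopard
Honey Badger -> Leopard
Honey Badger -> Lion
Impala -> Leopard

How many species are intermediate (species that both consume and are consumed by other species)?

Intermediate species (has both prey and predators): Impala, Thomson's Gazelle, Warthog, Caracal, Honey Badger.
Count: 5.

5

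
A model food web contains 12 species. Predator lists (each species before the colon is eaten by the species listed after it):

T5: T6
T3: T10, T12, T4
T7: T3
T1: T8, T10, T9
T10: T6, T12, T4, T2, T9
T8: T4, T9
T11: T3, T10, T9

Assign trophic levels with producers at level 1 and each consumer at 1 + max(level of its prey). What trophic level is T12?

T7 is a producer → level 1.
T3 eats T7 (level 1); other prey at levels: T11 1 → level 2.
T10 eats T3 (level 2); other prey at levels: T11 1, T1 1 → level 3.
T12 eats T10 (level 3); other prey at levels: T3 2 → level 4.

Trophic level 4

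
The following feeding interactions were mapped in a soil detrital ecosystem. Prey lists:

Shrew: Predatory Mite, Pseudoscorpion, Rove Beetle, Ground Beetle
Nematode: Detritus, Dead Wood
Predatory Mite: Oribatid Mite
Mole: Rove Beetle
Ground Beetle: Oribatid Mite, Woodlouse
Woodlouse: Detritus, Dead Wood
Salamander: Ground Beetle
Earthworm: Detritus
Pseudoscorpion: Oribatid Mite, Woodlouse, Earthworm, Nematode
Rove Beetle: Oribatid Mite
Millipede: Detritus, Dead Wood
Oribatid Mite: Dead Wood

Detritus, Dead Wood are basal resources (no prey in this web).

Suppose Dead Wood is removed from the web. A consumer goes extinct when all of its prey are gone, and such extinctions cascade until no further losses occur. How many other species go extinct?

Remove Dead Wood.
Round 1: Oribatid Mite (all prey gone) → extinct.
Round 2: Predatory Mite (all prey gone), Rove Beetle (all prey gone) → extinct.
Round 3: Mole (all prey gone) → extinct.
No further losses. Total secondary extinctions: 4.

4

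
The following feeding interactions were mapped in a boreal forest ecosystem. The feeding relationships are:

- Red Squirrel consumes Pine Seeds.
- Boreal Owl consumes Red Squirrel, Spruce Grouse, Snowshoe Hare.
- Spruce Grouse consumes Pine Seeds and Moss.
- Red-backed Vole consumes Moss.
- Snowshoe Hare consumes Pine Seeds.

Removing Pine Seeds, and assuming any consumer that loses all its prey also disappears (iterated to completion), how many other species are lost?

2

Remove Pine Seeds.
Round 1: Red Squirrel (all prey gone), Snowshoe Hare (all prey gone) → extinct.
No further losses. Total secondary extinctions: 2.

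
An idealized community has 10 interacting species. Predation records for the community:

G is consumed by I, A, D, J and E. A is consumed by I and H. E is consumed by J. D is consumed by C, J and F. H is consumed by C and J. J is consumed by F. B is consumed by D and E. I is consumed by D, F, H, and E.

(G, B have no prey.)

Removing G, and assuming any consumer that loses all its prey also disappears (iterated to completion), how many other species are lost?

3

Remove G.
Round 1: A (all prey gone) → extinct.
Round 2: I (all prey gone) → extinct.
Round 3: H (all prey gone) → extinct.
No further losses. Total secondary extinctions: 3.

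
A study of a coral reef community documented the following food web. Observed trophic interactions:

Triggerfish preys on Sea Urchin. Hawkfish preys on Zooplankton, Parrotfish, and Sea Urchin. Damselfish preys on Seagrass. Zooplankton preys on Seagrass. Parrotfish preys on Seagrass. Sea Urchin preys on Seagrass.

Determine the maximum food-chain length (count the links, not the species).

One longest chain: Seagrass → Sea Urchin → Triggerfish.
It has 3 species and 2 links.

2 links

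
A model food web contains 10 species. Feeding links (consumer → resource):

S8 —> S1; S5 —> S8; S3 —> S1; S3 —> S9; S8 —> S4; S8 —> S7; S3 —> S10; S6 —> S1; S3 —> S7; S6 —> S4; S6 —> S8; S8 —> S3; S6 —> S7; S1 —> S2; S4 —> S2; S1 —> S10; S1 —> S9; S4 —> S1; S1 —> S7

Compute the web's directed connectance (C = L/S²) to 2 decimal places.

C = 0.19

The web has S = 10 species and L = 19 feeding links.
C = L / S² = 19 / 100 = 0.1900 ≈ 0.19.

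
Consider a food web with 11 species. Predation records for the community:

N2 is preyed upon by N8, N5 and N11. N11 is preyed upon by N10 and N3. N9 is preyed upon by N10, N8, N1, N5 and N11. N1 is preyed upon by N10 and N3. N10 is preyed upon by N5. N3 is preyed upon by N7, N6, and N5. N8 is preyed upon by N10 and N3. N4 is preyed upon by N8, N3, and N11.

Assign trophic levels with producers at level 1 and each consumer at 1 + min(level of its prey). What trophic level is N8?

N2 is a producer → level 1.
N8 eats N2 → level 2.

Trophic level 2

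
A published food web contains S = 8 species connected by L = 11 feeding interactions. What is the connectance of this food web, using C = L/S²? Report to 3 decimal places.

The web has S = 8 species and L = 11 feeding links.
C = L / S² = 11 / 64 = 0.1719 ≈ 0.172.

C = 0.172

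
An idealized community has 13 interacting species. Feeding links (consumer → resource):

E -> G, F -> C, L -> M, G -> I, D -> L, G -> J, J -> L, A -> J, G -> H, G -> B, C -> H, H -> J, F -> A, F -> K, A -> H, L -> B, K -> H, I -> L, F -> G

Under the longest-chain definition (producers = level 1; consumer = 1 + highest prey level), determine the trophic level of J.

B is a producer → level 1.
L eats B (level 1); other prey at levels: M 1 → level 2.
J eats L → level 3.

Trophic level 3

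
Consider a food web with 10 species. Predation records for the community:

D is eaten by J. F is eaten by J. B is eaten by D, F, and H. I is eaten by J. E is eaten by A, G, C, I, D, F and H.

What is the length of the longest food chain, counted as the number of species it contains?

One longest chain: B → F → J.
It has 3 species and 2 links.

3 species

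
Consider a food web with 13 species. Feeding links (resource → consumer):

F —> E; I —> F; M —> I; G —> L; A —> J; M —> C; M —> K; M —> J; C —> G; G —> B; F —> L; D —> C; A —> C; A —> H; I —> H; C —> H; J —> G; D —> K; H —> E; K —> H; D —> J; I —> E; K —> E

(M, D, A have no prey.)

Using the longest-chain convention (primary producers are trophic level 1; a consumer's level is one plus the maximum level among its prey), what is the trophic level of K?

M is a producer → level 1.
K eats M (level 1); other prey at levels: D 1 → level 2.

Trophic level 2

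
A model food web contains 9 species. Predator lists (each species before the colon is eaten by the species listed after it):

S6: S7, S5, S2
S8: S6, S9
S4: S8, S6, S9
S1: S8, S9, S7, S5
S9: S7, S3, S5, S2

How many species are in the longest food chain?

One longest chain: S4 → S8 → S6 → S7.
It has 4 species and 3 links.

4 species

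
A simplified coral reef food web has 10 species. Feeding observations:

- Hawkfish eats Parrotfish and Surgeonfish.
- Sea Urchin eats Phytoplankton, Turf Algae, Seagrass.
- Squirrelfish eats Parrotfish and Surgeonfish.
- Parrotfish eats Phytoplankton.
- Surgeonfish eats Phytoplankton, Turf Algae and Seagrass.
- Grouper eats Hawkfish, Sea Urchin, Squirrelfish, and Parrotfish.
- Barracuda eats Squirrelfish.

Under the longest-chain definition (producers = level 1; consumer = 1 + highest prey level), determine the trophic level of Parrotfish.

Phytoplankton is a producer → level 1.
Parrotfish eats Phytoplankton → level 2.

Trophic level 2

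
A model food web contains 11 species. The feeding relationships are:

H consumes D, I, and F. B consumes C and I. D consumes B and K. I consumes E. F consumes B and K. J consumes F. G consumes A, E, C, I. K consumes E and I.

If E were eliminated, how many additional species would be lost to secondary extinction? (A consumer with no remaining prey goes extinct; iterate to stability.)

2

Remove E.
Round 1: I (all prey gone) → extinct.
Round 2: K (all prey gone) → extinct.
No further losses. Total secondary extinctions: 2.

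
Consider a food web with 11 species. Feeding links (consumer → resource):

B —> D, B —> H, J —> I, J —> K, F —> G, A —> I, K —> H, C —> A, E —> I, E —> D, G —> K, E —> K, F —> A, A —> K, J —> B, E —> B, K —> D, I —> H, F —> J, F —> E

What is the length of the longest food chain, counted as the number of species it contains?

One longest chain: D → B → E → F.
It has 4 species and 3 links.

4 species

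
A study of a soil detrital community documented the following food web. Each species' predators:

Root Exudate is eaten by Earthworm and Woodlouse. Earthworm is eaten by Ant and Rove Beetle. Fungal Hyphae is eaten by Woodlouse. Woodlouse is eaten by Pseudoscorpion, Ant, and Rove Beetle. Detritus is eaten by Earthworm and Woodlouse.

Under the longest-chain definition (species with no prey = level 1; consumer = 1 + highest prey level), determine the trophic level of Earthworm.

Trophic level 2

Detritus has no prey (basal) → level 1.
Earthworm eats Detritus (level 1); other prey at levels: Root Exudate 1 → level 2.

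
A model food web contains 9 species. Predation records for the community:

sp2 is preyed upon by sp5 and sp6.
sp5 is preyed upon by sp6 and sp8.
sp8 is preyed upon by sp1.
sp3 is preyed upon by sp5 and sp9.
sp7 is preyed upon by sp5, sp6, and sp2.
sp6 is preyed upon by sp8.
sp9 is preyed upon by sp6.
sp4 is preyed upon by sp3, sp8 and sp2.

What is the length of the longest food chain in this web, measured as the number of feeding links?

5 links

One longest chain: sp4 → sp3 → sp9 → sp6 → sp8 → sp1.
It has 6 species and 5 links.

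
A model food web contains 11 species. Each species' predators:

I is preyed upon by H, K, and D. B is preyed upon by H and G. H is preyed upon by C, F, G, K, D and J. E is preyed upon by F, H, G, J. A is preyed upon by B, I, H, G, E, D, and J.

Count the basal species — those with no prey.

Basal species (no prey listed): A.
Count: 1.

1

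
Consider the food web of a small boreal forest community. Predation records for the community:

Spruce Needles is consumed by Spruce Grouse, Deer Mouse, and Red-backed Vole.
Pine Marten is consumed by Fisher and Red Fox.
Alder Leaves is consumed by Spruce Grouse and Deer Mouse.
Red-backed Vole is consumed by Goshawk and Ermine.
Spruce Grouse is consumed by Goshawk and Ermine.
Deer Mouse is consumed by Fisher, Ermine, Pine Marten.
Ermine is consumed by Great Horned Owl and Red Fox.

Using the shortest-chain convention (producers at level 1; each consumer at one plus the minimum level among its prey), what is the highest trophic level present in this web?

4

Producers (level 1): Spruce Needles, Alder Leaves.
Following each consumer down to its lowest-level prey: Spruce Needles → Deer Mouse → Pine Marten → Red Fox (levels 1 through 4).
All prey of Red Fox (Pine Marten 3, Ermine 3) are at level 3 or above, so Red Fox is at level 1 + 3 = 4.
Every consumer has at least one prey at level 3 or below, so none exceeds level 4.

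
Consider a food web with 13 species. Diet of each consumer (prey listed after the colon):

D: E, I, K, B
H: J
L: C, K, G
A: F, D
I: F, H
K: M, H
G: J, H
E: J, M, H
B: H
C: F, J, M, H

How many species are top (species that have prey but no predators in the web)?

2

Top species (has prey, but nothing eats it): L, A.
Count: 2.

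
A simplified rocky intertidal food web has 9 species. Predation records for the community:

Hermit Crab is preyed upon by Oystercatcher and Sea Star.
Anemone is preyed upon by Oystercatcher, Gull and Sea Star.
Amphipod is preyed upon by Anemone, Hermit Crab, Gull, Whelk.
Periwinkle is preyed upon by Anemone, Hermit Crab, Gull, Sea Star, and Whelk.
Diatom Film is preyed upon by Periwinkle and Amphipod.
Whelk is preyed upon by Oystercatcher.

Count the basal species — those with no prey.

1

Basal species (no prey listed): Diatom Film.
Count: 1.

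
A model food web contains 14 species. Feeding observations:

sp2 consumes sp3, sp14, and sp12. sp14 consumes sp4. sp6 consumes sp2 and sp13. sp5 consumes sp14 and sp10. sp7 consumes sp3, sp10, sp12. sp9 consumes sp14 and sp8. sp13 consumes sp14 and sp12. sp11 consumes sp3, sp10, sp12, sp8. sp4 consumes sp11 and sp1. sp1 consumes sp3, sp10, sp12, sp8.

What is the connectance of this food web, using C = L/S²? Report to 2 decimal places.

The web has S = 14 species and L = 25 feeding links.
C = L / S² = 25 / 196 = 0.1276 ≈ 0.13.

C = 0.13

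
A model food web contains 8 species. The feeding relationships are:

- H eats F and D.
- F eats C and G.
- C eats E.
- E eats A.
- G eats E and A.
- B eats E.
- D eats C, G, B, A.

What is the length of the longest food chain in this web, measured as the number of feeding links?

4 links

One longest chain: A → E → B → D → H.
It has 5 species and 4 links.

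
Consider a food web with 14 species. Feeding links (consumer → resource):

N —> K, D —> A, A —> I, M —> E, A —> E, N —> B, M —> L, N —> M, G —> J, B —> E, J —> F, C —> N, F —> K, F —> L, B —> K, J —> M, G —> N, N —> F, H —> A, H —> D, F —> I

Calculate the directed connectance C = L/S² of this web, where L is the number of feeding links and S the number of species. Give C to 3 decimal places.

The web has S = 14 species and L = 21 feeding links.
C = L / S² = 21 / 196 = 0.1071 ≈ 0.107.

C = 0.107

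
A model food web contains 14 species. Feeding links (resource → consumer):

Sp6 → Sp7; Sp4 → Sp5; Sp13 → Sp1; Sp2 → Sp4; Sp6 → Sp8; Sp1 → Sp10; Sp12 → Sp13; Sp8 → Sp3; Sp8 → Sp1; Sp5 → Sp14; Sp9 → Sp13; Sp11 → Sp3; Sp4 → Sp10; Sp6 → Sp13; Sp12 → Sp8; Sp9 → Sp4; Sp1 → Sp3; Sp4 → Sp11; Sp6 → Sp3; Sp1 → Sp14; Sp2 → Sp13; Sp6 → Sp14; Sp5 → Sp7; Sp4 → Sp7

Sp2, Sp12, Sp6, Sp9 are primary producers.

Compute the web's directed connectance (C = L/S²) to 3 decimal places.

The web has S = 14 species and L = 24 feeding links.
C = L / S² = 24 / 196 = 0.1224 ≈ 0.122.

C = 0.122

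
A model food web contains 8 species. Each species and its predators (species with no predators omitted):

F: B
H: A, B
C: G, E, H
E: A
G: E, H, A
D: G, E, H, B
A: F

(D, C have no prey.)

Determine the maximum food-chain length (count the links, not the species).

One longest chain: D → G → E → A → F → B.
It has 6 species and 5 links.

5 links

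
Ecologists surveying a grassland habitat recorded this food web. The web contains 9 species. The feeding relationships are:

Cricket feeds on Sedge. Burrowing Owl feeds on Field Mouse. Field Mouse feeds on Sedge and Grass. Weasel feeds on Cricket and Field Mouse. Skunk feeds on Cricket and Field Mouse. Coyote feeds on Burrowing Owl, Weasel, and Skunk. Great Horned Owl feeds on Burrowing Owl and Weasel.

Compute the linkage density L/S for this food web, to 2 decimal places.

L/S = 1.44

There are L = 13 links among S = 9 species.
L/S = 13/9 = 1.4444 ≈ 1.44.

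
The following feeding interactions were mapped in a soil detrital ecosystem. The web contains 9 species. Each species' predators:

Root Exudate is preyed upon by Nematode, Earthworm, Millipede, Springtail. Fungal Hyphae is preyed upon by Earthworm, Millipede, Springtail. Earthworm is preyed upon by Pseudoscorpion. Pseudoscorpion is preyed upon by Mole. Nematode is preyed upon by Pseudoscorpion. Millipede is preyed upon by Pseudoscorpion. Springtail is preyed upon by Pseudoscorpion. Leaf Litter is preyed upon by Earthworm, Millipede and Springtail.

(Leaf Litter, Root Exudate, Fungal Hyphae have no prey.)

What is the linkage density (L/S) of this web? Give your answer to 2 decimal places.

There are L = 15 links among S = 9 species.
L/S = 15/9 = 1.6667 ≈ 1.67.

L/S = 1.67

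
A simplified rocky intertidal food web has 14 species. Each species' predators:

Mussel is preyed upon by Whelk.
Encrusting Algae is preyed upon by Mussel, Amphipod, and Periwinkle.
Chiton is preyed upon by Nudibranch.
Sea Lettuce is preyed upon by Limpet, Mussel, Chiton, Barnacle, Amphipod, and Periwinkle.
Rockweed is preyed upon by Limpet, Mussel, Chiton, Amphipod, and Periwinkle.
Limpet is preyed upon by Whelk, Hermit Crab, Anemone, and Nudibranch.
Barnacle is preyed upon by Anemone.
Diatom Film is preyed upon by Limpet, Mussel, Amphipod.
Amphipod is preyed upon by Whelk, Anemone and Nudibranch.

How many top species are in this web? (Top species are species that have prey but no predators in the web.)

5

Top species (has prey, but nothing eats it): Periwinkle, Nudibranch, Anemone, Hermit Crab, Whelk.
Count: 5.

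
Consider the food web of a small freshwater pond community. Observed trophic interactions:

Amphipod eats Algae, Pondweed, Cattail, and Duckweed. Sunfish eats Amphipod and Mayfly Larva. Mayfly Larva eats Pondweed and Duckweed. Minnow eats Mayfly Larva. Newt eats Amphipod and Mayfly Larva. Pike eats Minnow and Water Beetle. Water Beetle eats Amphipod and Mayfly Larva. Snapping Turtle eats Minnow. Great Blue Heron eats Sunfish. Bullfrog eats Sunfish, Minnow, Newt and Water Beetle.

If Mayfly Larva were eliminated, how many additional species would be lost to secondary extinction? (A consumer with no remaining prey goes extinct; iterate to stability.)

2

Remove Mayfly Larva.
Round 1: Minnow (all prey gone) → extinct.
Round 2: Snapping Turtle (all prey gone) → extinct.
No further losses. Total secondary extinctions: 2.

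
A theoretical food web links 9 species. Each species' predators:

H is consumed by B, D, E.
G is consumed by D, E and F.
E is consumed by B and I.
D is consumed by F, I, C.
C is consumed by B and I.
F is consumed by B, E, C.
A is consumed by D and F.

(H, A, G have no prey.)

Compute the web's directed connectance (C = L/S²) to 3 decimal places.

C = 0.222

The web has S = 9 species and L = 18 feeding links.
C = L / S² = 18 / 81 = 0.2222 ≈ 0.222.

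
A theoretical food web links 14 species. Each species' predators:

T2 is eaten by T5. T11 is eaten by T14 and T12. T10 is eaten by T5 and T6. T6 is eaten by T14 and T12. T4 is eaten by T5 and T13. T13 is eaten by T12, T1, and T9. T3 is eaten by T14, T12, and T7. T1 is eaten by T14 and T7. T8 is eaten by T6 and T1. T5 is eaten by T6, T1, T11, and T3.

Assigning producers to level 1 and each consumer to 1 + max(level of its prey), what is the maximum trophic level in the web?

4

Producers (level 1): T4, T10, T2, T8.
T4 → T5 → T3 → T14 gives T14 level 4.
No species has a prey at level 4, so no species reaches level 5.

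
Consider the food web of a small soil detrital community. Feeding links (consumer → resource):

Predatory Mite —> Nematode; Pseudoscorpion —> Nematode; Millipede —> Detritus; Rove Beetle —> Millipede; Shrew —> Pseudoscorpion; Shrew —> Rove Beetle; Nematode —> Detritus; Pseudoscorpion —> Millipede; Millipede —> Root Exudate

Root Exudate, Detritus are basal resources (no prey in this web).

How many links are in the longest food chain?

One longest chain: Root Exudate → Millipede → Rove Beetle → Shrew.
It has 4 species and 3 links.

3 links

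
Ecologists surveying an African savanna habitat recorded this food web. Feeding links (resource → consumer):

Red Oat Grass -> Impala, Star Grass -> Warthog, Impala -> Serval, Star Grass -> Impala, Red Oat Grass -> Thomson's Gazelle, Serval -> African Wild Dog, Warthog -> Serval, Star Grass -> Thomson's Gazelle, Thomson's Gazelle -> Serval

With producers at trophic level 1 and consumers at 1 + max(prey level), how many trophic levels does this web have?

Producers (level 1): Star Grass, Red Oat Grass.
Star Grass → Thomson's Gazelle → Serval → African Wild Dog gives African Wild Dog level 4.
No species has a prey at level 4, so no species reaches level 5.

4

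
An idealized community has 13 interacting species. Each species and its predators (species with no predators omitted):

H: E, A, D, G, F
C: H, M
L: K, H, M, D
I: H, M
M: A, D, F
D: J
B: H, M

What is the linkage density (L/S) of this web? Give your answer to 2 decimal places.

L/S = 1.46

There are L = 19 links among S = 13 species.
L/S = 19/13 = 1.4615 ≈ 1.46.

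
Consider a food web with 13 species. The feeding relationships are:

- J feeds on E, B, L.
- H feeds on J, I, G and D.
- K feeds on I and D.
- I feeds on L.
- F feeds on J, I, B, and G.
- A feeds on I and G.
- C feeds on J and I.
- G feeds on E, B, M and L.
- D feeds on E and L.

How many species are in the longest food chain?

One longest chain: E → J → F.
It has 3 species and 2 links.

3 species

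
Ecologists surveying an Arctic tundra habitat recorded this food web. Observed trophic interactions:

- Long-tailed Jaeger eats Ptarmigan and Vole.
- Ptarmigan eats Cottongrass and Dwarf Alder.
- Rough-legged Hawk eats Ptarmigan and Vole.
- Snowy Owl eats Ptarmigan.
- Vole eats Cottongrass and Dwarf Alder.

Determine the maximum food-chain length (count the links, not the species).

2 links

One longest chain: Cottongrass → Ptarmigan → Snowy Owl.
It has 3 species and 2 links.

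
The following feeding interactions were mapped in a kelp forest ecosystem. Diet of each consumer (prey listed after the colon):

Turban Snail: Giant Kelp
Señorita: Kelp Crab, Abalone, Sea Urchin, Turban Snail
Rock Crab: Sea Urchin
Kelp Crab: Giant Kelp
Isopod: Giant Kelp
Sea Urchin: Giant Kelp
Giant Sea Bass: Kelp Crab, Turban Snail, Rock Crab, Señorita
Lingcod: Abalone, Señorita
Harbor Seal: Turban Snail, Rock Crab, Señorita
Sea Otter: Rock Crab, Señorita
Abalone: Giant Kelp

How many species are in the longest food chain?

4 species

One longest chain: Giant Kelp → Sea Urchin → Rock Crab → Giant Sea Bass.
It has 4 species and 3 links.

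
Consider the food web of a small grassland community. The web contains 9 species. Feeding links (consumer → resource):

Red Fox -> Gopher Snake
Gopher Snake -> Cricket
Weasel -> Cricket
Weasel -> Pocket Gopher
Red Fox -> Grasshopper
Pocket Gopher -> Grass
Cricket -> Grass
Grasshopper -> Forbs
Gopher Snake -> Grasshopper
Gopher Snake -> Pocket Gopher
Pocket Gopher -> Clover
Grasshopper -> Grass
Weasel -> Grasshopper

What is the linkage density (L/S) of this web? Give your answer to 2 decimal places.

There are L = 13 links among S = 9 species.
L/S = 13/9 = 1.4444 ≈ 1.44.

L/S = 1.44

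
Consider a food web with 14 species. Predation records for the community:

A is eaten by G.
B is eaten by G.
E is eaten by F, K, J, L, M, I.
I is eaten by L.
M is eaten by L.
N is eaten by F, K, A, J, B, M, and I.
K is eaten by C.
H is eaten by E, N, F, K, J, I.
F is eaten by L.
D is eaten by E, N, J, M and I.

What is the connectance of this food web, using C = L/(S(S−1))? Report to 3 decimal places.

C = 0.165

The web has S = 14 species and L = 30 feeding links.
C = L / (S(S−1)) = 30 / 182 = 0.1648 ≈ 0.165.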